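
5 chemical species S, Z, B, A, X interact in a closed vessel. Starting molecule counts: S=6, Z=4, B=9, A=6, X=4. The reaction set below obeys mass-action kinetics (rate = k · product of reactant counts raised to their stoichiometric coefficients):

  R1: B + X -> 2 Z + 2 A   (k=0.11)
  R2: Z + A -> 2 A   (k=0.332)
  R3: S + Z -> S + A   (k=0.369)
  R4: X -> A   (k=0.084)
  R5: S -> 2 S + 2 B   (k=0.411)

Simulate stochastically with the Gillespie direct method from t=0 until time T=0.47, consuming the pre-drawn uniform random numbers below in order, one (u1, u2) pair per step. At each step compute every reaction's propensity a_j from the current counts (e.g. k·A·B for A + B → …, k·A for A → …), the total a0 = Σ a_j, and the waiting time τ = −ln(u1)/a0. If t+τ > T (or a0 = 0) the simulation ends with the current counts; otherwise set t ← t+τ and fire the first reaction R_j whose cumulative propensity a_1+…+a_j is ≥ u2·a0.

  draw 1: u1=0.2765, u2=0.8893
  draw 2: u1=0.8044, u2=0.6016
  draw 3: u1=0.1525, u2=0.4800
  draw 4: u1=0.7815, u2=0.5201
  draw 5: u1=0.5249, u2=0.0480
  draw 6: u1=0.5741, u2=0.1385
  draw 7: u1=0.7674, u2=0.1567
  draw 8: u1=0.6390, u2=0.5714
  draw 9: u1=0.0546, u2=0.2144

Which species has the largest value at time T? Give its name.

t=0.000: S=6 Z=4 B=9 A=6 X=4
Draw 1: a1=3.960, a2=7.968, a3=8.856, a4=0.336, a5=2.466, a0=23.586; τ=−ln(0.2765)/23.586=0.055 → t=0.055; u2·a0=0.8893·23.586=20.975; a1+…+a3=20.784 < 20.975 ≤ a1+…+a4=21.120 → R4 fires; S=6 Z=4 B=9 A=7 X=3
Draw 2: a1=2.970, a2=9.296, a3=8.856, a4=0.252, a5=2.466, a0=23.840; τ=−ln(0.8044)/23.840=0.009 → t=0.064; u2·a0=0.6016·23.840=14.342; a1+a2=12.266 < 14.342 ≤ a1+…+a3=21.122 → R3 fires; S=6 Z=3 B=9 A=8 X=3
Draw 3: a1=2.970, a2=7.968, a3=6.642, a4=0.252, a5=2.466, a0=20.298; τ=−ln(0.1525)/20.298=0.093 → t=0.156; u2·a0=0.4800·20.298=9.743; a1=2.970 < 9.743 ≤ a1+a2=10.938 → R2 fires; S=6 Z=2 B=9 A=9 X=3
Draw 4: a1=2.970, a2=5.976, a3=4.428, a4=0.252, a5=2.466, a0=16.092; τ=−ln(0.7815)/16.092=0.015 → t=0.172; u2·a0=0.5201·16.092=8.369; a1=2.970 < 8.369 ≤ a1+a2=8.946 → R2 fires; S=6 Z=1 B=9 A=10 X=3
Draw 5: a1=2.970, a2=3.320, a3=2.214, a4=0.252, a5=2.466, a0=11.222; τ=−ln(0.5249)/11.222=0.057 → t=0.229; u2·a0=0.0480·11.222=0.539 ≤ a1=2.970 → R1 fires; S=6 Z=3 B=8 A=12 X=2
Draw 6: a1=1.760, a2=11.952, a3=6.642, a4=0.168, a5=2.466, a0=22.988; τ=−ln(0.5741)/22.988=0.024 → t=0.253; u2·a0=0.1385·22.988=3.184; a1=1.760 < 3.184 ≤ a1+a2=13.712 → R2 fires; S=6 Z=2 B=8 A=13 X=2
Draw 7: a1=1.760, a2=8.632, a3=4.428, a4=0.168, a5=2.466, a0=17.454; τ=−ln(0.7674)/17.454=0.015 → t=0.268; u2·a0=0.1567·17.454=2.735; a1=1.760 < 2.735 ≤ a1+a2=10.392 → R2 fires; S=6 Z=1 B=8 A=14 X=2
Draw 8: a1=1.760, a2=4.648, a3=2.214, a4=0.168, a5=2.466, a0=11.256; τ=−ln(0.6390)/11.256=0.040 → t=0.308; u2·a0=0.5714·11.256=6.432; a1+a2=6.408 < 6.432 ≤ a1+…+a3=8.622 → R3 fires; S=6 Z=0 B=8 A=15 X=2
Draw 9: a1=1.760, a2=0.000, a3=0.000, a4=0.168, a5=2.466, a0=4.394; τ=−ln(0.0546)/4.394=0.662 → t=0.970 > T=0.47: stop.
At T=0.47: S=6 Z=0 B=8 A=15 X=2; the largest is A.

Dominant species at T: A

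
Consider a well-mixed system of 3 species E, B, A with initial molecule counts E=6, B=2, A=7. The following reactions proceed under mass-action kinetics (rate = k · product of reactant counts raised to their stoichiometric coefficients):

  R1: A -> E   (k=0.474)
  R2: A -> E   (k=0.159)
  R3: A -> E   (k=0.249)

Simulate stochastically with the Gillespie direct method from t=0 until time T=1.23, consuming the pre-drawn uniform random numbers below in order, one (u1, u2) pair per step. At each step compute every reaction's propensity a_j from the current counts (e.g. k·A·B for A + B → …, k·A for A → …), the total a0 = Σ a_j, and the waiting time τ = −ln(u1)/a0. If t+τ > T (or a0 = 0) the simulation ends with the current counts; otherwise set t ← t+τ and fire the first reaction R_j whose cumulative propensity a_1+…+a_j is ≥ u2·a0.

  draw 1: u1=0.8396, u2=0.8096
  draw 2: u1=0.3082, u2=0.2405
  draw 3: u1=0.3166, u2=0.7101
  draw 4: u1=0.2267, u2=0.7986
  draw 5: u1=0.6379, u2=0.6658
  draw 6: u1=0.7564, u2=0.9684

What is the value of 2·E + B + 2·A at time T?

Value at T = 28

Check how each reaction changes W = 2·E + B + 2·A (weight of products minus weight of reactants):
R1: A -> E: (2·1) − (2·1) = 2 − 2 = 0
R2: A -> E: (2·1) − (2·1) = 2 − 2 = 0
R3: A -> E: (2·1) − (2·1) = 2 − 2 = 0
Every reaction leaves W unchanged, so W is conserved and no simulation is needed: W(T) = W(0) = 2·6 + 2 + 2·7 = 28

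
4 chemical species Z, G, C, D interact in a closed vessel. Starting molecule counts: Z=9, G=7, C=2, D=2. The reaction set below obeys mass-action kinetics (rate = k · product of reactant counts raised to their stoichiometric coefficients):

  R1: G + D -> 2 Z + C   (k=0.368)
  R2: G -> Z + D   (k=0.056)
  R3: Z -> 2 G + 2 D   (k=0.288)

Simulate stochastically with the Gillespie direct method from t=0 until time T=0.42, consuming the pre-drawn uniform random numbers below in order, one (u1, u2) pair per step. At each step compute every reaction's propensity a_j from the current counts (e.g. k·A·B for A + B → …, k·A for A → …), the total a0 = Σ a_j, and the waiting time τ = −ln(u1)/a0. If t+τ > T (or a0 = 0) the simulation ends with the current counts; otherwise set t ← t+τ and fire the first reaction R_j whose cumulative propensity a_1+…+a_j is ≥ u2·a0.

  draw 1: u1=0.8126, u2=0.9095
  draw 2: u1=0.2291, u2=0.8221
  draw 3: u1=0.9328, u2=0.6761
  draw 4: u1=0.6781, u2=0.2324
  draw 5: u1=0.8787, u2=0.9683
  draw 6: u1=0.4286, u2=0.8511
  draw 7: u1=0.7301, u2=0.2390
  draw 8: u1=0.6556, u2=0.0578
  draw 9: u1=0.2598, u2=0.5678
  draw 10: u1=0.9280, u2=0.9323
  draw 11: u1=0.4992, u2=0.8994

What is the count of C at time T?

t=0.000: Z=9 G=7 C=2 D=2
Draw 1: a1=5.152, a2=0.392, a3=2.592, a0=8.136; τ=−ln(0.8126)/8.136=0.026 → t=0.026; u2·a0=0.9095·8.136=7.400; a1+a2=5.544 < 7.400 ≤ a1+…+a3=8.136 → R3 fires; Z=8 G=9 C=2 D=4
Draw 2: a1=13.248, a2=0.504, a3=2.304, a0=16.056; τ=−ln(0.2291)/16.056=0.092 → t=0.117; u2·a0=0.8221·16.056=13.200 ≤ a1=13.248 → R1 fires; Z=10 G=8 C=3 D=3
Draw 3: a1=8.832, a2=0.448, a3=2.880, a0=12.160; τ=−ln(0.9328)/12.160=0.006 → t=0.123; u2·a0=0.6761·12.160=8.221 ≤ a1=8.832 → R1 fires; Z=12 G=7 C=4 D=2
Draw 4: a1=5.152, a2=0.392, a3=3.456, a0=9.000; τ=−ln(0.6781)/9.000=0.043 → t=0.166; u2·a0=0.2324·9.000=2.092 ≤ a1=5.152 → R1 fires; Z=14 G=6 C=5 D=1
Draw 5: a1=2.208, a2=0.336, a3=4.032, a0=6.576; τ=−ln(0.8787)/6.576=0.020 → t=0.186; u2·a0=0.9683·6.576=6.368; a1+a2=2.544 < 6.368 ≤ a1+…+a3=6.576 → R3 fires; Z=13 G=8 C=5 D=3
Draw 6: a1=8.832, a2=0.448, a3=3.744, a0=13.024; τ=−ln(0.4286)/13.024=0.065 → t=0.251; u2·a0=0.8511·13.024=11.085; a1+a2=9.280 < 11.085 ≤ a1+…+a3=13.024 → R3 fires; Z=12 G=10 C=5 D=5
Draw 7: a1=18.400, a2=0.560, a3=3.456, a0=22.416; τ=−ln(0.7301)/22.416=0.014 → t=0.265; u2·a0=0.2390·22.416=5.357 ≤ a1=18.400 → R1 fires; Z=14 G=9 C=6 D=4
Draw 8: a1=13.248, a2=0.504, a3=4.032, a0=17.784; τ=−ln(0.6556)/17.784=0.024 → t=0.289; u2·a0=0.0578·17.784=1.028 ≤ a1=13.248 → R1 fires; Z=16 G=8 C=7 D=3
Draw 9: a1=8.832, a2=0.448, a3=4.608, a0=13.888; τ=−ln(0.2598)/13.888=0.097 → t=0.386; u2·a0=0.5678·13.888=7.886 ≤ a1=8.832 → R1 fires; Z=18 G=7 C=8 D=2
Draw 10: a1=5.152, a2=0.392, a3=5.184, a0=10.728; τ=−ln(0.9280)/10.728=0.007 → t=0.393; u2·a0=0.9323·10.728=10.002; a1+a2=5.544 < 10.002 ≤ a1+…+a3=10.728 → R3 fires; Z=17 G=9 C=8 D=4
Draw 11: a1=13.248, a2=0.504, a3=4.896, a0=18.648; τ=−ln(0.4992)/18.648=0.037 → t=0.430 > T=0.42: stop.
Read off C at T=0.42: 8

C at T = 8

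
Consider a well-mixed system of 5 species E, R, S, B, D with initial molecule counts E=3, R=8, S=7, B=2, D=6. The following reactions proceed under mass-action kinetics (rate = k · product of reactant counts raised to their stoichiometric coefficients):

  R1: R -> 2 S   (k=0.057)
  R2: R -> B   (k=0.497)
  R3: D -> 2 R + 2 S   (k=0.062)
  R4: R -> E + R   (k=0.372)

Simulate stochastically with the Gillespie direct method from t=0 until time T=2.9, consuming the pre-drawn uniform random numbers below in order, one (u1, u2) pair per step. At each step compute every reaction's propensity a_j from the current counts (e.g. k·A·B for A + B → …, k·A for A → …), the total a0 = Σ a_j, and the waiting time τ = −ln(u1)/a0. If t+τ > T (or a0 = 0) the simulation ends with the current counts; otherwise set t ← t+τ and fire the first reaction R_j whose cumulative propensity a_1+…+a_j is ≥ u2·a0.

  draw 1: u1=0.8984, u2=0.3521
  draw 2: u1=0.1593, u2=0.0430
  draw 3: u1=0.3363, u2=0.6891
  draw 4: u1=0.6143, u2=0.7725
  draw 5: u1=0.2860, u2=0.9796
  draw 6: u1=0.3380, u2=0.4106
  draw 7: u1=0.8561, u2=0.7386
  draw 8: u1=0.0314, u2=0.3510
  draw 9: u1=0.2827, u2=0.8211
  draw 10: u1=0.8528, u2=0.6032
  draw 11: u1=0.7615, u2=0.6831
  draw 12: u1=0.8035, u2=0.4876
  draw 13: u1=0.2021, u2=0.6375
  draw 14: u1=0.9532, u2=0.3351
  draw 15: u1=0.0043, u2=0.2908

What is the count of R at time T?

R at T = 4

t=0.000: E=3 R=8 S=7 B=2 D=6
Draw 1: a1=0.456, a2=3.976, a3=0.372, a4=2.976, a0=7.780; τ=−ln(0.8984)/7.780=0.014 → t=0.014; u2·a0=0.3521·7.780=2.739; a1=0.456 < 2.739 ≤ a1+a2=4.432 → R2 fires; E=3 R=7 S=7 B=3 D=6
Draw 2: a1=0.399, a2=3.479, a3=0.372, a4=2.604, a0=6.854; τ=−ln(0.1593)/6.854=0.268 → t=0.282; u2·a0=0.0430·6.854=0.295 ≤ a1=0.399 → R1 fires; E=3 R=6 S=9 B=3 D=6
Draw 3: a1=0.342, a2=2.982, a3=0.372, a4=2.232, a0=5.928; τ=−ln(0.3363)/5.928=0.184 → t=0.466; u2·a0=0.6891·5.928=4.085; a1+…+a3=3.696 < 4.085 ≤ a1+…+a4=5.928 → R4 fires; E=4 R=6 S=9 B=3 D=6
Draw 4: a1=0.342, a2=2.982, a3=0.372, a4=2.232, a0=5.928; τ=−ln(0.6143)/5.928=0.082 → t=0.548; u2·a0=0.7725·5.928=4.579; a1+…+a3=3.696 < 4.579 ≤ a1+…+a4=5.928 → R4 fires; E=5 R=6 S=9 B=3 D=6
Draw 5: a1=0.342, a2=2.982, a3=0.372, a4=2.232, a0=5.928; τ=−ln(0.2860)/5.928=0.211 → t=0.759; u2·a0=0.9796·5.928=5.807; a1+…+a3=3.696 < 5.807 ≤ a1+…+a4=5.928 → R4 fires; E=6 R=6 S=9 B=3 D=6
Draw 6: a1=0.342, a2=2.982, a3=0.372, a4=2.232, a0=5.928; τ=−ln(0.3380)/5.928=0.183 → t=0.942; u2·a0=0.4106·5.928=2.434; a1=0.342 < 2.434 ≤ a1+a2=3.324 → R2 fires; E=6 R=5 S=9 B=4 D=6
Draw 7: a1=0.285, a2=2.485, a3=0.372, a4=1.860, a0=5.002; τ=−ln(0.8561)/5.002=0.031 → t=0.973; u2·a0=0.7386·5.002=3.694; a1+…+a3=3.142 < 3.694 ≤ a1+…+a4=5.002 → R4 fires; E=7 R=5 S=9 B=4 D=6
Draw 8: a1=0.285, a2=2.485, a3=0.372, a4=1.860, a0=5.002; τ=−ln(0.0314)/5.002=0.692 → t=1.665; u2·a0=0.3510·5.002=1.756; a1=0.285 < 1.756 ≤ a1+a2=2.770 → R2 fires; E=7 R=4 S=9 B=5 D=6
Draw 9: a1=0.228, a2=1.988, a3=0.372, a4=1.488, a0=4.076; τ=−ln(0.2827)/4.076=0.310 → t=1.975; u2·a0=0.8211·4.076=3.347; a1+…+a3=2.588 < 3.347 ≤ a1+…+a4=4.076 → R4 fires; E=8 R=4 S=9 B=5 D=6
Draw 10: a1=0.228, a2=1.988, a3=0.372, a4=1.488, a0=4.076; τ=−ln(0.8528)/4.076=0.039 → t=2.014; u2·a0=0.6032·4.076=2.459; a1+a2=2.216 < 2.459 ≤ a1+…+a3=2.588 → R3 fires; E=8 R=6 S=11 B=5 D=5
Draw 11: a1=0.342, a2=2.982, a3=0.310, a4=2.232, a0=5.866; τ=−ln(0.7615)/5.866=0.046 → t=2.060; u2·a0=0.6831·5.866=4.007; a1+…+a3=3.634 < 4.007 ≤ a1+…+a4=5.866 → R4 fires; E=9 R=6 S=11 B=5 D=5
Draw 12: a1=0.342, a2=2.982, a3=0.310, a4=2.232, a0=5.866; τ=−ln(0.8035)/5.866=0.037 → t=2.098; u2·a0=0.4876·5.866=2.860; a1=0.342 < 2.860 ≤ a1+a2=3.324 → R2 fires; E=9 R=5 S=11 B=6 D=5
Draw 13: a1=0.285, a2=2.485, a3=0.310, a4=1.860, a0=4.940; τ=−ln(0.2021)/4.940=0.324 → t=2.421; u2·a0=0.6375·4.940=3.149; a1+…+a3=3.080 < 3.149 ≤ a1+…+a4=4.940 → R4 fires; E=10 R=5 S=11 B=6 D=5
Draw 14: a1=0.285, a2=2.485, a3=0.310, a4=1.860, a0=4.940; τ=−ln(0.9532)/4.940=0.010 → t=2.431; u2·a0=0.3351·4.940=1.655; a1=0.285 < 1.655 ≤ a1+a2=2.770 → R2 fires; E=10 R=4 S=11 B=7 D=5
Draw 15: a1=0.228, a2=1.988, a3=0.310, a4=1.488, a0=4.014; τ=−ln(0.0043)/4.014=1.358 → t=3.789 > T=2.9: stop.
Read off R at T=2.9: 4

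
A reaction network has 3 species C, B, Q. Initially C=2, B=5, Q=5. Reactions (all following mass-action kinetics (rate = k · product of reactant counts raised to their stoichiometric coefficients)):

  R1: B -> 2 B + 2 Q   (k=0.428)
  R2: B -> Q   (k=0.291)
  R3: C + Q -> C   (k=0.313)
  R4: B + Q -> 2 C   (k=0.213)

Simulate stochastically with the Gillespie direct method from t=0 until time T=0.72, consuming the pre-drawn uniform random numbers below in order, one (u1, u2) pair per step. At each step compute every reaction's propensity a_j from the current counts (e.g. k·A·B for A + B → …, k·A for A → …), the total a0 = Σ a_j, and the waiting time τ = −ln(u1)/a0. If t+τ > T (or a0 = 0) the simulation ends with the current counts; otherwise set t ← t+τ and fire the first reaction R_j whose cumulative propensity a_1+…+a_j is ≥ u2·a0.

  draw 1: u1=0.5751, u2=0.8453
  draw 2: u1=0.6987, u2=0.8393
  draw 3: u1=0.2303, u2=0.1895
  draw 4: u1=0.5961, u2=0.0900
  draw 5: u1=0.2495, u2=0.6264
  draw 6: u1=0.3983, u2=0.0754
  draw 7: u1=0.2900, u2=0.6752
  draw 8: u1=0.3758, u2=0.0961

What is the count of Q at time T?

t=0.000: C=2 B=5 Q=5
Draw 1: a1=2.140, a2=1.455, a3=3.130, a4=5.325, a0=12.050; τ=−ln(0.5751)/12.050=0.046 → t=0.046; u2·a0=0.8453·12.050=10.186; a1+…+a3=6.725 < 10.186 ≤ a1+…+a4=12.050 → R4 fires; C=4 B=4 Q=4
Draw 2: a1=1.712, a2=1.164, a3=5.008, a4=3.408, a0=11.292; τ=−ln(0.6987)/11.292=0.032 → t=0.078; u2·a0=0.8393·11.292=9.477; a1+…+a3=7.884 < 9.477 ≤ a1+…+a4=11.292 → R4 fires; C=6 B=3 Q=3
Draw 3: a1=1.284, a2=0.873, a3=5.634, a4=1.917, a0=9.708; τ=−ln(0.2303)/9.708=0.151 → t=0.229; u2·a0=0.1895·9.708=1.840; a1=1.284 < 1.840 ≤ a1+a2=2.157 → R2 fires; C=6 B=2 Q=4
Draw 4: a1=0.856, a2=0.582, a3=7.512, a4=1.704, a0=10.654; τ=−ln(0.5961)/10.654=0.049 → t=0.277; u2·a0=0.0900·10.654=0.959; a1=0.856 < 0.959 ≤ a1+a2=1.438 → R2 fires; C=6 B=1 Q=5
Draw 5: a1=0.428, a2=0.291, a3=9.390, a4=1.065, a0=11.174; τ=−ln(0.2495)/11.174=0.124 → t=0.402; u2·a0=0.6264·11.174=6.999; a1+a2=0.719 < 6.999 ≤ a1+…+a3=10.109 → R3 fires; C=6 B=1 Q=4
Draw 6: a1=0.428, a2=0.291, a3=7.512, a4=0.852, a0=9.083; τ=−ln(0.3983)/9.083=0.101 → t=0.503; u2·a0=0.0754·9.083=0.685; a1=0.428 < 0.685 ≤ a1+a2=0.719 → R2 fires; C=6 B=0 Q=5
Draw 7: a1=0.000, a2=0.000, a3=9.390, a4=0.000, a0=9.390; τ=−ln(0.2900)/9.390=0.132 → t=0.635; u2·a0=0.6752·9.390=6.340; a1+a2=0.000 < 6.340 ≤ a1+…+a3=9.390 → R3 fires; C=6 B=0 Q=4
Draw 8: a1=0.000, a2=0.000, a3=7.512, a4=0.000, a0=7.512; τ=−ln(0.3758)/7.512=0.130 → t=0.765 > T=0.72: stop.
Read off Q at T=0.72: 4

Q at T = 4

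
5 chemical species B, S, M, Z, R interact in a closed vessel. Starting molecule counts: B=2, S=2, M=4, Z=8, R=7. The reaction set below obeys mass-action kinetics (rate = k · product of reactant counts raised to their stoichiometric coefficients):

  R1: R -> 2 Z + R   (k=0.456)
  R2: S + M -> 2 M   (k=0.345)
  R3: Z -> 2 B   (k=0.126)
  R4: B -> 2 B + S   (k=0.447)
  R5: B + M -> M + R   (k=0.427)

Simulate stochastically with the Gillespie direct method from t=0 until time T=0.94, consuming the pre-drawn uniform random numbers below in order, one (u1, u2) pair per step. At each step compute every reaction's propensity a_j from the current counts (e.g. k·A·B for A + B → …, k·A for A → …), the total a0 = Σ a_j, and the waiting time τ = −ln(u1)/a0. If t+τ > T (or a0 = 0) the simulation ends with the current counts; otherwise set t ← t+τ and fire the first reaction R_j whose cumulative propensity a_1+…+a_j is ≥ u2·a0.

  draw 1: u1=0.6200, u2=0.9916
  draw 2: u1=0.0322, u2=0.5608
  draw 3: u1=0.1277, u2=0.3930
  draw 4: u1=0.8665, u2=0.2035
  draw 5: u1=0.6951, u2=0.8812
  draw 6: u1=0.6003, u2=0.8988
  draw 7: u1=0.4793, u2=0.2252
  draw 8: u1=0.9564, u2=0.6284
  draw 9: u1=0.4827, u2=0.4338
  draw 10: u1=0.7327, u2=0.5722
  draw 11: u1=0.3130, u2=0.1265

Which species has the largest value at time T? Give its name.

t=0.000: B=2 S=2 M=4 Z=8 R=7
Draw 1: a1=3.192, a2=2.760, a3=1.008, a4=0.894, a5=3.416, a0=11.270; τ=−ln(0.6200)/11.270=0.042 → t=0.042; u2·a0=0.9916·11.270=11.175; a1+…+a4=7.854 < 11.175 ≤ a1+…+a5=11.270 → R5 fires; B=1 S=2 M=4 Z=8 R=8
Draw 2: a1=3.648, a2=2.760, a3=1.008, a4=0.447, a5=1.708, a0=9.571; τ=−ln(0.0322)/9.571=0.359 → t=0.401; u2·a0=0.5608·9.571=5.367; a1=3.648 < 5.367 ≤ a1+a2=6.408 → R2 fires; B=1 S=1 M=5 Z=8 R=8
Draw 3: a1=3.648, a2=1.725, a3=1.008, a4=0.447, a5=2.135, a0=8.963; τ=−ln(0.1277)/8.963=0.230 → t=0.631; u2·a0=0.3930·8.963=3.522 ≤ a1=3.648 → R1 fires; B=1 S=1 M=5 Z=10 R=8
Draw 4: a1=3.648, a2=1.725, a3=1.260, a4=0.447, a5=2.135, a0=9.215; τ=−ln(0.8665)/9.215=0.016 → t=0.647; u2·a0=0.2035·9.215=1.875 ≤ a1=3.648 → R1 fires; B=1 S=1 M=5 Z=12 R=8
Draw 5: a1=3.648, a2=1.725, a3=1.512, a4=0.447, a5=2.135, a0=9.467; τ=−ln(0.6951)/9.467=0.038 → t=0.685; u2·a0=0.8812·9.467=8.342; a1+…+a4=7.332 < 8.342 ≤ a1+…+a5=9.467 → R5 fires; B=0 S=1 M=5 Z=12 R=9
Draw 6: a1=4.104, a2=1.725, a3=1.512, a4=0.000, a5=0.000, a0=7.341; τ=−ln(0.6003)/7.341=0.070 → t=0.754; u2·a0=0.8988·7.341=6.598; a1+a2=5.829 < 6.598 ≤ a1+…+a3=7.341 → R3 fires; B=2 S=1 M=5 Z=11 R=9
Draw 7: a1=4.104, a2=1.725, a3=1.386, a4=0.894, a5=4.270, a0=12.379; τ=−ln(0.4793)/12.379=0.059 → t=0.814; u2·a0=0.2252·12.379=2.788 ≤ a1=4.104 → R1 fires; B=2 S=1 M=5 Z=13 R=9
Draw 8: a1=4.104, a2=1.725, a3=1.638, a4=0.894, a5=4.270, a0=12.631; τ=−ln(0.9564)/12.631=0.004 → t=0.817; u2·a0=0.6284·12.631=7.937; a1+…+a3=7.467 < 7.937 ≤ a1+…+a4=8.361 → R4 fires; B=3 S=2 M=5 Z=13 R=9
Draw 9: a1=4.104, a2=3.450, a3=1.638, a4=1.341, a5=6.405, a0=16.938; τ=−ln(0.4827)/16.938=0.043 → t=0.860; u2·a0=0.4338·16.938=7.348; a1=4.104 < 7.348 ≤ a1+a2=7.554 → R2 fires; B=3 S=1 M=6 Z=13 R=9
Draw 10: a1=4.104, a2=2.070, a3=1.638, a4=1.341, a5=7.686, a0=16.839; τ=−ln(0.7327)/16.839=0.018 → t=0.879; u2·a0=0.5722·16.839=9.635; a1+…+a4=9.153 < 9.635 ≤ a1+…+a5=16.839 → R5 fires; B=2 S=1 M=6 Z=13 R=10
Draw 11: a1=4.560, a2=2.070, a3=1.638, a4=0.894, a5=5.124, a0=14.286; τ=−ln(0.3130)/14.286=0.081 → t=0.960 > T=0.94: stop.
At T=0.94: B=2 S=1 M=6 Z=13 R=10; the largest is Z.

Dominant species at T: Z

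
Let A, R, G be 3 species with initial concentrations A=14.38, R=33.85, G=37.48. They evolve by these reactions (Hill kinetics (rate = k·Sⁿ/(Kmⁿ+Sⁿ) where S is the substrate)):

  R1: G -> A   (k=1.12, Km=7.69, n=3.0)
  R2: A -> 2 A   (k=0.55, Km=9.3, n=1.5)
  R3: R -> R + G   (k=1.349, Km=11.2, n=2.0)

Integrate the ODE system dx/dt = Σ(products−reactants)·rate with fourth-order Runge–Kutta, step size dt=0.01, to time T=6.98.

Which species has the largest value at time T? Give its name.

RK4 with dt=0.01: 698 steps to T=6.98. Trajectory (selected grid times):
t=0.00: A=14.38 R=33.85 G=37.48
t=0.78: A=15.53 R=33.85 G=37.56
t=1.55: A=16.68 R=33.85 G=37.64
t=2.33: A=17.86 R=33.85 G=37.73
t=3.10: A=19.02 R=33.85 G=37.81
t=3.88: A=20.21 R=33.85 G=37.89
t=4.65: A=21.40 R=33.85 G=37.97
t=5.43: A=22.60 R=33.85 G=38.05
t=6.20: A=23.79 R=33.85 G=38.13
t=6.98: A=25.00 R=33.85 G=38.21
At T=6.98: A=25.00 R=33.85 G=38.21; the largest is G.

Dominant species at T: G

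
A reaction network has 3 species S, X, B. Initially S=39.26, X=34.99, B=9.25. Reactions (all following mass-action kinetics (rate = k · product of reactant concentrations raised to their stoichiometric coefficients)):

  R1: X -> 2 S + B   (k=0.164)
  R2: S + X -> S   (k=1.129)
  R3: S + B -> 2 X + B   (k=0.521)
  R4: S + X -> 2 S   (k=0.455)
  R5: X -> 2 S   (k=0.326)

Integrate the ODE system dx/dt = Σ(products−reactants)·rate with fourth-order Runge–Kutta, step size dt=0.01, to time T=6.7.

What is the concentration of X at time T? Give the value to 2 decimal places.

X at T = 9.84

RK4 with dt=0.01: 670 steps to T=6.7. Trajectory (selected grid times):
t=0.00: S=39.26 X=34.99 B=9.25
t=0.74: S=11.72 X=6.44 B=10.08
t=1.49: S=3.97 X=6.62 B=10.89
t=2.23: S=2.48 X=6.77 B=11.70
t=2.98: S=2.15 X=7.09 B=12.55
t=3.72: S=2.07 X=7.52 B=13.43
t=4.47: S=2.05 X=8.03 B=14.39
t=5.21: S=2.05 X=8.59 B=15.40
t=5.96: S=2.05 X=9.20 B=16.49
t=6.70: S=2.05 X=9.84 B=17.65
Read off X at T=6.7: 9.84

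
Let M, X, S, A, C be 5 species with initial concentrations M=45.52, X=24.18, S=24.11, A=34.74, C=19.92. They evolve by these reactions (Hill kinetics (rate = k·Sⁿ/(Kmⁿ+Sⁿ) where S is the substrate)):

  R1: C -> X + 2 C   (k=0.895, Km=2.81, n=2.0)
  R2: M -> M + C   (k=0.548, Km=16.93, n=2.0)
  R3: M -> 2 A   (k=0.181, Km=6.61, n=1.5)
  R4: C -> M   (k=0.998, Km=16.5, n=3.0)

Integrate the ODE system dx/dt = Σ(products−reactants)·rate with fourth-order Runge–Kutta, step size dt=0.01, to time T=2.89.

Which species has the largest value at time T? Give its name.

RK4 with dt=0.01: 289 steps to T=2.89. Trajectory (selected grid times):
t=0.00: M=45.52 X=24.18 S=24.11 A=34.74 C=19.92
t=0.32: M=45.67 X=24.46 S=24.11 A=34.85 C=20.15
t=0.64: M=45.82 X=24.74 S=24.11 A=34.96 C=20.38
t=0.96: M=45.98 X=25.02 S=24.11 A=35.07 C=20.60
t=1.28: M=46.13 X=25.30 S=24.11 A=35.18 C=20.83
t=1.61: M=46.30 X=25.59 S=24.11 A=35.29 C=21.06
t=1.93: M=46.46 X=25.88 S=24.11 A=35.40 C=21.28
t=2.25: M=46.62 X=26.16 S=24.11 A=35.51 C=21.49
t=2.57: M=46.79 X=26.44 S=24.11 A=35.62 C=21.71
t=2.89: M=46.96 X=26.72 S=24.11 A=35.73 C=21.92
At T=2.89: M=46.96 X=26.72 S=24.11 A=35.73 C=21.92; the largest is M.

Dominant species at T: M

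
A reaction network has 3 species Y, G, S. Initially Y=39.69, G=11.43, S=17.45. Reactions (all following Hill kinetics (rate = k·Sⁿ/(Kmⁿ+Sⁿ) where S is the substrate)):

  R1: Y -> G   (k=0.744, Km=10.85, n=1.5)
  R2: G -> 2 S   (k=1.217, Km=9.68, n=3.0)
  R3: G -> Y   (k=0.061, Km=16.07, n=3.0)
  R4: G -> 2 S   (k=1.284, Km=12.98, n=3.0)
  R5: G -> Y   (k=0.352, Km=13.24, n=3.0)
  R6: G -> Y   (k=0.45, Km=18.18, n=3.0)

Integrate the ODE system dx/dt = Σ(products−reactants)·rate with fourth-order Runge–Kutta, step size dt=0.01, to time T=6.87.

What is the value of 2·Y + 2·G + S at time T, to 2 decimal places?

Value at T = 119.69

Check how each reaction changes W = 2·Y + 2·G + S (weight of products minus weight of reactants):
R1: Y -> G: (2·1) − (2·1) = 2 − 2 = 0
R2: G -> 2 S: (1·2) − (2·1) = 2 − 2 = 0
R3: G -> Y: (2·1) − (2·1) = 2 − 2 = 0
R4: G -> 2 S: (1·2) − (2·1) = 2 − 2 = 0
R5: G -> Y: (2·1) − (2·1) = 2 − 2 = 0
R6: G -> Y: (2·1) − (2·1) = 2 − 2 = 0
Every reaction leaves W unchanged, so W is conserved and no simulation is needed: W(T) = W(0) = 2·39.69 + 2·11.43 + 17.45 = 119.69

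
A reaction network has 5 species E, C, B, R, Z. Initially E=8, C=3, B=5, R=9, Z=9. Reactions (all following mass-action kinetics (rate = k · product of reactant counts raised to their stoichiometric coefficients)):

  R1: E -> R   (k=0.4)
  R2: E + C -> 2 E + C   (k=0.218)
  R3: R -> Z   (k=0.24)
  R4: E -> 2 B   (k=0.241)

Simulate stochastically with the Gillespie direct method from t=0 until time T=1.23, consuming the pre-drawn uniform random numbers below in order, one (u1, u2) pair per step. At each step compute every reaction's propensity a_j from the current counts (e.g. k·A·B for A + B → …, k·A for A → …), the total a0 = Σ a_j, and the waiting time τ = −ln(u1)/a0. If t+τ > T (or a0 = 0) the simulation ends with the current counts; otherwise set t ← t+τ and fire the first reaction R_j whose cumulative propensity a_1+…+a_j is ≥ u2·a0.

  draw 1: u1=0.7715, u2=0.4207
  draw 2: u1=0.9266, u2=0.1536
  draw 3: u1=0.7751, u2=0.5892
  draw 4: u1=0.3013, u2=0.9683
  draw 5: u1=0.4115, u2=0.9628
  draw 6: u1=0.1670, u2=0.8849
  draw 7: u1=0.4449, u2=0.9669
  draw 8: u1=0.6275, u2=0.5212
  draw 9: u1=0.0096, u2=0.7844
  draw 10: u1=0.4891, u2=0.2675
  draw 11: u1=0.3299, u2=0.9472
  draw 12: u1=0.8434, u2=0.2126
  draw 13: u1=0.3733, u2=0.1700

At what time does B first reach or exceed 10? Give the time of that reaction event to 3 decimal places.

Threshold first reached at t = 0.357

t=0.000: E=8 C=3 B=5 R=9 Z=9
Draw 1: a1=3.200, a2=5.232, a3=2.160, a4=1.928, a0=12.520; τ=−ln(0.7715)/12.520=0.021 → t=0.021; u2·a0=0.4207·12.520=5.267; a1=3.200 < 5.267 ≤ a1+a2=8.432 → R2 fires; E=9 C=3 B=5 R=9 Z=9
Draw 2: a1=3.600, a2=5.886, a3=2.160, a4=2.169, a0=13.815; τ=−ln(0.9266)/13.815=0.006 → t=0.026; u2·a0=0.1536·13.815=2.122 ≤ a1=3.600 → R1 fires; E=8 C=3 B=5 R=10 Z=9
Draw 3: a1=3.200, a2=5.232, a3=2.400, a4=1.928, a0=12.760; τ=−ln(0.7751)/12.760=0.020 → t=0.046; u2·a0=0.5892·12.760=7.518; a1=3.200 < 7.518 ≤ a1+a2=8.432 → R2 fires; E=9 C=3 B=5 R=10 Z=9
Draw 4: a1=3.600, a2=5.886, a3=2.400, a4=2.169, a0=14.055; τ=−ln(0.3013)/14.055=0.085 → t=0.132; u2·a0=0.9683·14.055=13.609; a1+…+a3=11.886 < 13.609 ≤ a1+…+a4=14.055 → R4 fires; E=8 C=3 B=7 R=10 Z=9
Draw 5: a1=3.200, a2=5.232, a3=2.400, a4=1.928, a0=12.760; τ=−ln(0.4115)/12.760=0.070 → t=0.201; u2·a0=0.9628·12.760=12.285; a1+…+a3=10.832 < 12.285 ≤ a1+…+a4=12.760 → R4 fires; E=7 C=3 B=9 R=10 Z=9
Draw 6: a1=2.800, a2=4.578, a3=2.400, a4=1.687, a0=11.465; τ=−ln(0.1670)/11.465=0.156 → t=0.357; u2·a0=0.8849·11.465=10.145; a1+…+a3=9.778 < 10.145 ≤ a1+…+a4=11.465 → R4 fires; E=6 C=3 B=11 R=10 Z=9
Draw 7: a1=2.400, a2=3.924, a3=2.400, a4=1.446, a0=10.170; τ=−ln(0.4449)/10.170=0.080 → t=0.437; u2·a0=0.9669·10.170=9.833; a1+…+a3=8.724 < 9.833 ≤ a1+…+a4=10.170 → R4 fires; E=5 C=3 B=13 R=10 Z=9
Draw 8: a1=2.000, a2=3.270, a3=2.400, a4=1.205, a0=8.875; τ=−ln(0.6275)/8.875=0.053 → t=0.489; u2·a0=0.5212·8.875=4.626; a1=2.000 < 4.626 ≤ a1+a2=5.270 → R2 fires; E=6 C=3 B=13 R=10 Z=9
Draw 9: a1=2.400, a2=3.924, a3=2.400, a4=1.446, a0=10.170; τ=−ln(0.0096)/10.170=0.457 → t=0.946; u2·a0=0.7844·10.170=7.977; a1+a2=6.324 < 7.977 ≤ a1+…+a3=8.724 → R3 fires; E=6 C=3 B=13 R=9 Z=10
Draw 10: a1=2.400, a2=3.924, a3=2.160, a4=1.446, a0=9.930; τ=−ln(0.4891)/9.930=0.072 → t=1.018; u2·a0=0.2675·9.930=2.656; a1=2.400 < 2.656 ≤ a1+a2=6.324 → R2 fires; E=7 C=3 B=13 R=9 Z=10
Draw 11: a1=2.800, a2=4.578, a3=2.160, a4=1.687, a0=11.225; τ=−ln(0.3299)/11.225=0.099 → t=1.117; u2·a0=0.9472·11.225=10.632; a1+…+a3=9.538 < 10.632 ≤ a1+…+a4=11.225 → R4 fires; E=6 C=3 B=15 R=9 Z=10
Draw 12: a1=2.400, a2=3.924, a3=2.160, a4=1.446, a0=9.930; τ=−ln(0.8434)/9.930=0.017 → t=1.134; u2·a0=0.2126·9.930=2.111 ≤ a1=2.400 → R1 fires; E=5 C=3 B=15 R=10 Z=10
Draw 13: a1=2.000, a2=3.270, a3=2.400, a4=1.205, a0=8.875; τ=−ln(0.3733)/8.875=0.111 → t=1.245 > T=1.23: stop.
B first becomes ≥ 10 when it reaches 11 at the event at t=0.357.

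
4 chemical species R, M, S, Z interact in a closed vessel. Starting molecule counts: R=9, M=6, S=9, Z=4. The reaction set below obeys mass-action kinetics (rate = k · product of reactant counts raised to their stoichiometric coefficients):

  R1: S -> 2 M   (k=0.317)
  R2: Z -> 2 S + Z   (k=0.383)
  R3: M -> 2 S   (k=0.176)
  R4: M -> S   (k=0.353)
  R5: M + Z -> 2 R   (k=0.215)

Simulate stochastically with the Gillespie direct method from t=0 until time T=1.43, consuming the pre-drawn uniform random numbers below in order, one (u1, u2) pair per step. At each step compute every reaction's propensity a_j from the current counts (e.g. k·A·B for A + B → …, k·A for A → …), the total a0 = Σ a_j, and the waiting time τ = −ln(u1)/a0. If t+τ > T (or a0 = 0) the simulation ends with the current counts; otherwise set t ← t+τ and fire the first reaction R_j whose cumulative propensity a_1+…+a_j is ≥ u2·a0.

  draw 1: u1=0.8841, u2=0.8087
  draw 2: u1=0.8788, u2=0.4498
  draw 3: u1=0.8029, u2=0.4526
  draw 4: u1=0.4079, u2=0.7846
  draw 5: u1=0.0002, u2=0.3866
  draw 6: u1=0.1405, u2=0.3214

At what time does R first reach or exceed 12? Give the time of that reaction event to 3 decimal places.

t=0.000: R=9 M=6 S=9 Z=4
Draw 1: a1=2.853, a2=1.532, a3=1.056, a4=2.118, a5=5.160, a0=12.719; τ=−ln(0.8841)/12.719=0.010 → t=0.010; u2·a0=0.8087·12.719=10.286; a1+…+a4=7.559 < 10.286 ≤ a1+…+a5=12.719 → R5 fires; R=11 M=5 S=9 Z=3
Draw 2: a1=2.853, a2=1.149, a3=0.880, a4=1.765, a5=3.225, a0=9.872; τ=−ln(0.8788)/9.872=0.013 → t=0.023; u2·a0=0.4498·9.872=4.440; a1+a2=4.002 < 4.440 ≤ a1+…+a3=4.882 → R3 fires; R=11 M=4 S=11 Z=3
Draw 3: a1=3.487, a2=1.149, a3=0.704, a4=1.412, a5=2.580, a0=9.332; τ=−ln(0.8029)/9.332=0.024 → t=0.046; u2·a0=0.4526·9.332=4.224; a1=3.487 < 4.224 ≤ a1+a2=4.636 → R2 fires; R=11 M=4 S=13 Z=3
Draw 4: a1=4.121, a2=1.149, a3=0.704, a4=1.412, a5=2.580, a0=9.966; τ=−ln(0.4079)/9.966=0.090 → t=0.136; u2·a0=0.7846·9.966=7.819; a1+…+a4=7.386 < 7.819 ≤ a1+…+a5=9.966 → R5 fires; R=13 M=3 S=13 Z=2
Draw 5: a1=4.121, a2=0.766, a3=0.528, a4=1.059, a5=1.290, a0=7.764; τ=−ln(0.0002)/7.764=1.097 → t=1.233; u2·a0=0.3866·7.764=3.002 ≤ a1=4.121 → R1 fires; R=13 M=5 S=12 Z=2
Draw 6: a1=3.804, a2=0.766, a3=0.880, a4=1.765, a5=2.150, a0=9.365; τ=−ln(0.1405)/9.365=0.210 → t=1.443 > T=1.43: stop.
R first becomes ≥ 12 when it reaches 13 at the event at t=0.136.

Threshold first reached at t = 0.136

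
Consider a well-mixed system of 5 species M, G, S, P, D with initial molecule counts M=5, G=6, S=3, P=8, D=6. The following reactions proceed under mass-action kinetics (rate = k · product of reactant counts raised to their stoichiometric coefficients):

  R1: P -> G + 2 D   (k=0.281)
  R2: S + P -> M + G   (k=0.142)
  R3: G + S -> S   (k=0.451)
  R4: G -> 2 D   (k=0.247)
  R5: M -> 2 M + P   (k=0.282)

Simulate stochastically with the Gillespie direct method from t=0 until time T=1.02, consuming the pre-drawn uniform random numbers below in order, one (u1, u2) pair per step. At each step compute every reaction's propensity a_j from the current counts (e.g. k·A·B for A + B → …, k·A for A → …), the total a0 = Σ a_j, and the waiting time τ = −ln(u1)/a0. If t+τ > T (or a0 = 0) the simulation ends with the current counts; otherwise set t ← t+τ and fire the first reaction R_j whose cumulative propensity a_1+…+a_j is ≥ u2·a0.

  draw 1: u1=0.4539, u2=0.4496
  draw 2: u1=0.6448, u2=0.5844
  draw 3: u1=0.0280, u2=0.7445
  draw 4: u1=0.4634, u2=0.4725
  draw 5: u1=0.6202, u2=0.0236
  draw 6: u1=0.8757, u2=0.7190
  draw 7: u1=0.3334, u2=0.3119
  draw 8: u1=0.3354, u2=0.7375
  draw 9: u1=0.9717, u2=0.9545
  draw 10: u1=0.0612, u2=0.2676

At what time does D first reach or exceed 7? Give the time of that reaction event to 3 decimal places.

t=0.000: M=5 G=6 S=3 P=8 D=6
Draw 1: a1=2.248, a2=3.408, a3=8.118, a4=1.482, a5=1.410, a0=16.666; τ=−ln(0.4539)/16.666=0.047 → t=0.047; u2·a0=0.4496·16.666=7.493; a1+a2=5.656 < 7.493 ≤ a1+…+a3=13.774 → R3 fires; M=5 G=5 S=3 P=8 D=6
Draw 2: a1=2.248, a2=3.408, a3=6.765, a4=1.235, a5=1.410, a0=15.066; τ=−ln(0.6448)/15.066=0.029 → t=0.077; u2·a0=0.5844·15.066=8.805; a1+a2=5.656 < 8.805 ≤ a1+…+a3=12.421 → R3 fires; M=5 G=4 S=3 P=8 D=6
Draw 3: a1=2.248, a2=3.408, a3=5.412, a4=0.988, a5=1.410, a0=13.466; τ=−ln(0.0280)/13.466=0.266 → t=0.342; u2·a0=0.7445·13.466=10.025; a1+a2=5.656 < 10.025 ≤ a1+…+a3=11.068 → R3 fires; M=5 G=3 S=3 P=8 D=6
Draw 4: a1=2.248, a2=3.408, a3=4.059, a4=0.741, a5=1.410, a0=11.866; τ=−ln(0.4634)/11.866=0.065 → t=0.407; u2·a0=0.4725·11.866=5.607; a1=2.248 < 5.607 ≤ a1+a2=5.656 → R2 fires; M=6 G=4 S=2 P=7 D=6
Draw 5: a1=1.967, a2=1.988, a3=3.608, a4=0.988, a5=1.692, a0=10.243; τ=−ln(0.6202)/10.243=0.047 → t=0.454; u2·a0=0.0236·10.243=0.242 ≤ a1=1.967 → R1 fires; M=6 G=5 S=2 P=6 D=8
Draw 6: a1=1.686, a2=1.704, a3=4.510, a4=1.235, a5=1.692, a0=10.827; τ=−ln(0.8757)/10.827=0.012 → t=0.466; u2·a0=0.7190·10.827=7.785; a1+a2=3.390 < 7.785 ≤ a1+…+a3=7.900 → R3 fires; M=6 G=4 S=2 P=6 D=8
Draw 7: a1=1.686, a2=1.704, a3=3.608, a4=0.988, a5=1.692, a0=9.678; τ=−ln(0.3334)/9.678=0.113 → t=0.579; u2·a0=0.3119·9.678=3.019; a1=1.686 < 3.019 ≤ a1+a2=3.390 → R2 fires; M=7 G=5 S=1 P=5 D=8
Draw 8: a1=1.405, a2=0.710, a3=2.255, a4=1.235, a5=1.974, a0=7.579; τ=−ln(0.3354)/7.579=0.144 → t=0.723; u2·a0=0.7375·7.579=5.590; a1+…+a3=4.370 < 5.590 ≤ a1+…+a4=5.605 → R4 fires; M=7 G=4 S=1 P=5 D=10
Draw 9: a1=1.405, a2=0.710, a3=1.804, a4=0.988, a5=1.974, a0=6.881; τ=−ln(0.9717)/6.881=0.004 → t=0.728; u2·a0=0.9545·6.881=6.568; a1+…+a4=4.907 < 6.568 ≤ a1+…+a5=6.881 → R5 fires; M=8 G=4 S=1 P=6 D=10
Draw 10: a1=1.686, a2=0.852, a3=1.804, a4=0.988, a5=2.256, a0=7.586; τ=−ln(0.0612)/7.586=0.368 → t=1.096 > T=1.02: stop.
D first becomes ≥ 7 when it reaches 8 at the event at t=0.454.

Threshold first reached at t = 0.454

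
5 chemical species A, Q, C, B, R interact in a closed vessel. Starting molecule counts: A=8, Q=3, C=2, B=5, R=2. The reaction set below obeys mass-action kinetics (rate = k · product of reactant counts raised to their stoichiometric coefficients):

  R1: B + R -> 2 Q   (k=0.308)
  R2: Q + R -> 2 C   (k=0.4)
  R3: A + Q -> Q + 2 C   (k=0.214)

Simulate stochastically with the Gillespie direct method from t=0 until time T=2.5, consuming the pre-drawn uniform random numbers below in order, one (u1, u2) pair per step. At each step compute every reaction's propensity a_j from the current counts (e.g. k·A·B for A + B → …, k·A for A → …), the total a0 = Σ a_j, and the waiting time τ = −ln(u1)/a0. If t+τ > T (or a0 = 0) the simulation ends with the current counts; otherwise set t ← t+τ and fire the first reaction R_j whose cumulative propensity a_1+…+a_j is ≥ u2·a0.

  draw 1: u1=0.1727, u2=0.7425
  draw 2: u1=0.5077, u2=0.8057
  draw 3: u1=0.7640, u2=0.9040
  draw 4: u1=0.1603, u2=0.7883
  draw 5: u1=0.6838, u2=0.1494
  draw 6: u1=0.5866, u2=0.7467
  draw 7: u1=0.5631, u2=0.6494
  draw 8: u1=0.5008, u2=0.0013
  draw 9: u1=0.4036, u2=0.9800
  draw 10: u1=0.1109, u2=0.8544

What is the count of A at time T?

t=0.000: A=8 Q=3 C=2 B=5 R=2
Draw 1: a1=3.080, a2=2.400, a3=5.136, a0=10.616; τ=−ln(0.1727)/10.616=0.165 → t=0.165; u2·a0=0.7425·10.616=7.882; a1+a2=5.480 < 7.882 ≤ a1+…+a3=10.616 → R3 fires; A=7 Q=3 C=4 B=5 R=2
Draw 2: a1=3.080, a2=2.400, a3=4.494, a0=9.974; τ=−ln(0.5077)/9.974=0.068 → t=0.233; u2·a0=0.8057·9.974=8.036; a1+a2=5.480 < 8.036 ≤ a1+…+a3=9.974 → R3 fires; A=6 Q=3 C=6 B=5 R=2
Draw 3: a1=3.080, a2=2.400, a3=3.852, a0=9.332; τ=−ln(0.7640)/9.332=0.029 → t=0.262; u2·a0=0.9040·9.332=8.436; a1+a2=5.480 < 8.436 ≤ a1+…+a3=9.332 → R3 fires; A=5 Q=3 C=8 B=5 R=2
Draw 4: a1=3.080, a2=2.400, a3=3.210, a0=8.690; τ=−ln(0.1603)/8.690=0.211 → t=0.473; u2·a0=0.7883·8.690=6.850; a1+a2=5.480 < 6.850 ≤ a1+…+a3=8.690 → R3 fires; A=4 Q=3 C=10 B=5 R=2
Draw 5: a1=3.080, a2=2.400, a3=2.568, a0=8.048; τ=−ln(0.6838)/8.048=0.047 → t=0.520; u2·a0=0.1494·8.048=1.202 ≤ a1=3.080 → R1 fires; A=4 Q=5 C=10 B=4 R=1
Draw 6: a1=1.232, a2=2.000, a3=4.280, a0=7.512; τ=−ln(0.5866)/7.512=0.071 → t=0.591; u2·a0=0.7467·7.512=5.609; a1+a2=3.232 < 5.609 ≤ a1+…+a3=7.512 → R3 fires; A=3 Q=5 C=12 B=4 R=1
Draw 7: a1=1.232, a2=2.000, a3=3.210, a0=6.442; τ=−ln(0.5631)/6.442=0.089 → t=0.680; u2·a0=0.6494·6.442=4.183; a1+a2=3.232 < 4.183 ≤ a1+…+a3=6.442 → R3 fires; A=2 Q=5 C=14 B=4 R=1
Draw 8: a1=1.232, a2=2.000, a3=2.140, a0=5.372; τ=−ln(0.5008)/5.372=0.129 → t=0.809; u2·a0=0.0013·5.372=0.007 ≤ a1=1.232 → R1 fires; A=2 Q=7 C=14 B=3 R=0
Draw 9: a1=0.000, a2=0.000, a3=2.996, a0=2.996; τ=−ln(0.4036)/2.996=0.303 → t=1.112; u2·a0=0.9800·2.996=2.936; a1+a2=0.000 < 2.936 ≤ a1+…+a3=2.996 → R3 fires; A=1 Q=7 C=16 B=3 R=0
Draw 10: a1=0.000, a2=0.000, a3=1.498, a0=1.498; τ=−ln(0.1109)/1.498=1.468 → t=2.580 > T=2.5: stop.
Read off A at T=2.5: 1

A at T = 1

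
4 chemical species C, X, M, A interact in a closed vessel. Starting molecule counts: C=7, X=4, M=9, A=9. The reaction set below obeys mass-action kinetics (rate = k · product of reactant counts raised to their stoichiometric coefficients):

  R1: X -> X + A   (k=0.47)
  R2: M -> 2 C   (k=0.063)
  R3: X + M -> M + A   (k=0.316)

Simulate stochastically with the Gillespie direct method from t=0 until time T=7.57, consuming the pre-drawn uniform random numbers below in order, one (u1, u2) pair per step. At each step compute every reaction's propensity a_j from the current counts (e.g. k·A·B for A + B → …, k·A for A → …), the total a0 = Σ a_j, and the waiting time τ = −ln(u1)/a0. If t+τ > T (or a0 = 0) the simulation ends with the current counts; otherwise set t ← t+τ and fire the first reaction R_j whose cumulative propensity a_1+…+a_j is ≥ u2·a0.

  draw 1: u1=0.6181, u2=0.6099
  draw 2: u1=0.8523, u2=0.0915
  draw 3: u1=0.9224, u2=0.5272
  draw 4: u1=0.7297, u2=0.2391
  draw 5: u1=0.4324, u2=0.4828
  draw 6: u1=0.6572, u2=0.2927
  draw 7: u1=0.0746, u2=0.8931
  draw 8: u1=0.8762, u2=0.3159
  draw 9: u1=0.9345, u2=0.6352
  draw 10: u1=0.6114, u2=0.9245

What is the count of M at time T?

M at T = 5

t=0.000: C=7 X=4 M=9 A=9
Draw 1: a1=1.880, a2=0.567, a3=11.376, a0=13.823; τ=−ln(0.6181)/13.823=0.035 → t=0.035; u2·a0=0.6099·13.823=8.431; a1+a2=2.447 < 8.431 ≤ a1+…+a3=13.823 → R3 fires; C=7 X=3 M=9 A=10
Draw 2: a1=1.410, a2=0.567, a3=8.532, a0=10.509; τ=−ln(0.8523)/10.509=0.015 → t=0.050; u2·a0=0.0915·10.509=0.962 ≤ a1=1.410 → R1 fires; C=7 X=3 M=9 A=11
Draw 3: a1=1.410, a2=0.567, a3=8.532, a0=10.509; τ=−ln(0.9224)/10.509=0.008 → t=0.058; u2·a0=0.5272·10.509=5.540; a1+a2=1.977 < 5.540 ≤ a1+…+a3=10.509 → R3 fires; C=7 X=2 M=9 A=12
Draw 4: a1=0.940, a2=0.567, a3=5.688, a0=7.195; τ=−ln(0.7297)/7.195=0.044 → t=0.101; u2·a0=0.2391·7.195=1.720; a1+a2=1.507 < 1.720 ≤ a1+…+a3=7.195 → R3 fires; C=7 X=1 M=9 A=13
Draw 5: a1=0.470, a2=0.567, a3=2.844, a0=3.881; τ=−ln(0.4324)/3.881=0.216 → t=0.318; u2·a0=0.4828·3.881=1.874; a1+a2=1.037 < 1.874 ≤ a1+…+a3=3.881 → R3 fires; C=7 X=0 M=9 A=14
Draw 6: a1=0.000, a2=0.567, a3=0.000, a0=0.567; τ=−ln(0.6572)/0.567=0.740 → t=1.058; u2·a0=0.2927·0.567=0.166; a1=0.000 < 0.166 ≤ a1+a2=0.567 → R2 fires; C=9 X=0 M=8 A=14
Draw 7: a1=0.000, a2=0.504, a3=0.000, a0=0.504; τ=−ln(0.0746)/0.504=5.150 → t=6.208; u2·a0=0.8931·0.504=0.450; a1=0.000 < 0.450 ≤ a1+a2=0.504 → R2 fires; C=11 X=0 M=7 A=14
Draw 8: a1=0.000, a2=0.441, a3=0.000, a0=0.441; τ=−ln(0.8762)/0.441=0.300 → t=6.508; u2·a0=0.3159·0.441=0.139; a1=0.000 < 0.139 ≤ a1+a2=0.441 → R2 fires; C=13 X=0 M=6 A=14
Draw 9: a1=0.000, a2=0.378, a3=0.000, a0=0.378; τ=−ln(0.9345)/0.378=0.179 → t=6.687; u2·a0=0.6352·0.378=0.240; a1=0.000 < 0.240 ≤ a1+a2=0.378 → R2 fires; C=15 X=0 M=5 A=14
Draw 10: a1=0.000, a2=0.315, a3=0.000, a0=0.315; τ=−ln(0.6114)/0.315=1.562 → t=8.249 > T=7.57: stop.
Read off M at T=7.57: 5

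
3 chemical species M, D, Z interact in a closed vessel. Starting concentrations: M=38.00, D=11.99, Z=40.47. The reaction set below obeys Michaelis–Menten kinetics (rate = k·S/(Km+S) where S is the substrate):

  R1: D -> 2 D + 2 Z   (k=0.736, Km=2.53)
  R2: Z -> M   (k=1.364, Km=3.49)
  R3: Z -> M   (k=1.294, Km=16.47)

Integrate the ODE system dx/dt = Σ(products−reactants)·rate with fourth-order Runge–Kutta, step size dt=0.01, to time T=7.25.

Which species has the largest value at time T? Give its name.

RK4 with dt=0.01: 725 steps to T=7.25. Trajectory (selected grid times):
t=0.00: M=38.00 D=11.99 Z=40.47
t=0.81: M=39.76 D=12.48 Z=39.70
t=1.61: M=41.49 D=12.98 Z=38.95
t=2.42: M=43.24 D=13.48 Z=38.20
t=3.22: M=44.96 D=13.97 Z=37.48
t=4.03: M=46.69 D=14.48 Z=36.75
t=4.83: M=48.40 D=14.98 Z=36.05
t=5.64: M=50.13 D=15.49 Z=35.35
t=6.44: M=51.82 D=16.00 Z=34.67
t=7.25: M=53.53 D=16.52 Z=33.99
At T=7.25: M=53.53 D=16.52 Z=33.99; the largest is M.

Dominant species at T: M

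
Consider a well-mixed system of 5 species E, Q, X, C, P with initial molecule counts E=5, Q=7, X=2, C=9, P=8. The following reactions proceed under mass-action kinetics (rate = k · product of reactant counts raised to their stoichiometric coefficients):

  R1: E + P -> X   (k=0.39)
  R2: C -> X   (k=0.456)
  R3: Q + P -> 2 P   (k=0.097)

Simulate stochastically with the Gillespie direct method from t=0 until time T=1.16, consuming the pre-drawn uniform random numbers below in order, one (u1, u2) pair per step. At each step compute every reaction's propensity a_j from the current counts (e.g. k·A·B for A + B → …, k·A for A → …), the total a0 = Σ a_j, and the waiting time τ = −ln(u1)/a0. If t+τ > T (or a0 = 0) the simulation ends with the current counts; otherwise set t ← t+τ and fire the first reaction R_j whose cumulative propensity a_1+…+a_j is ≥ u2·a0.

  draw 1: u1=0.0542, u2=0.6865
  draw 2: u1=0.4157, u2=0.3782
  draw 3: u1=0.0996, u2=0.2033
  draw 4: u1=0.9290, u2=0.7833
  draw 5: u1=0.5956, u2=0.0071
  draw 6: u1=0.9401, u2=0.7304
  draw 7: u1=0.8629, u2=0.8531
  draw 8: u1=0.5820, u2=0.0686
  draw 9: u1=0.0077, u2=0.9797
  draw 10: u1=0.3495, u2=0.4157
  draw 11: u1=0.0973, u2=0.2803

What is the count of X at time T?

X at T = 8

t=0.000: E=5 Q=7 X=2 C=9 P=8
Draw 1: a1=15.600, a2=4.104, a3=5.432, a0=25.136; τ=−ln(0.0542)/25.136=0.116 → t=0.116; u2·a0=0.6865·25.136=17.256; a1=15.600 < 17.256 ≤ a1+a2=19.704 → R2 fires; E=5 Q=7 X=3 C=8 P=8
Draw 2: a1=15.600, a2=3.648, a3=5.432, a0=24.680; τ=−ln(0.4157)/24.680=0.036 → t=0.152; u2·a0=0.3782·24.680=9.334 ≤ a1=15.600 → R1 fires; E=4 Q=7 X=4 C=8 P=7
Draw 3: a1=10.920, a2=3.648, a3=4.753, a0=19.321; τ=−ln(0.0996)/19.321=0.119 → t=0.271; u2·a0=0.2033·19.321=3.928 ≤ a1=10.920 → R1 fires; E=3 Q=7 X=5 C=8 P=6
Draw 4: a1=7.020, a2=3.648, a3=4.074, a0=14.742; τ=−ln(0.9290)/14.742=0.005 → t=0.276; u2·a0=0.7833·14.742=11.547; a1+a2=10.668 < 11.547 ≤ a1+…+a3=14.742 → R3 fires; E=3 Q=6 X=5 C=8 P=7
Draw 5: a1=8.190, a2=3.648, a3=4.074, a0=15.912; τ=−ln(0.5956)/15.912=0.033 → t=0.308; u2·a0=0.0071·15.912=0.113 ≤ a1=8.190 → R1 fires; E=2 Q=6 X=6 C=8 P=6
Draw 6: a1=4.680, a2=3.648, a3=3.492, a0=11.820; τ=−ln(0.9401)/11.820=0.005 → t=0.314; u2·a0=0.7304·11.820=8.633; a1+a2=8.328 < 8.633 ≤ a1+…+a3=11.820 → R3 fires; E=2 Q=5 X=6 C=8 P=7
Draw 7: a1=5.460, a2=3.648, a3=3.395, a0=12.503; τ=−ln(0.8629)/12.503=0.012 → t=0.326; u2·a0=0.8531·12.503=10.666; a1+a2=9.108 < 10.666 ≤ a1+…+a3=12.503 → R3 fires; E=2 Q=4 X=6 C=8 P=8
Draw 8: a1=6.240, a2=3.648, a3=3.104, a0=12.992; τ=−ln(0.5820)/12.992=0.042 → t=0.367; u2·a0=0.0686·12.992=0.891 ≤ a1=6.240 → R1 fires; E=1 Q=4 X=7 C=8 P=7
Draw 9: a1=2.730, a2=3.648, a3=2.716, a0=9.094; τ=−ln(0.0077)/9.094=0.535 → t=0.902; u2·a0=0.9797·9.094=8.909; a1+a2=6.378 < 8.909 ≤ a1+…+a3=9.094 → R3 fires; E=1 Q=3 X=7 C=8 P=8
Draw 10: a1=3.120, a2=3.648, a3=2.328, a0=9.096; τ=−ln(0.3495)/9.096=0.116 → t=1.018; u2·a0=0.4157·9.096=3.781; a1=3.120 < 3.781 ≤ a1+a2=6.768 → R2 fires; E=1 Q=3 X=8 C=7 P=8
Draw 11: a1=3.120, a2=3.192, a3=2.328, a0=8.640; τ=−ln(0.0973)/8.640=0.270 → t=1.288 > T=1.16: stop.
Read off X at T=1.16: 8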